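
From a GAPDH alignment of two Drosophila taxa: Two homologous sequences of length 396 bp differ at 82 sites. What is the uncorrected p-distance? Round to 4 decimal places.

0.2071

p = 82/396 = 0.207070… ≈ 0.2071 (to 4 d.p.).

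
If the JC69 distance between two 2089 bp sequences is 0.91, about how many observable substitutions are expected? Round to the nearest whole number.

1101

Invert JC69: p = (3/4)(1 − e^(−4d/3)) = 0.75 × (1 − e^(-1.213333)) = 0.75 × (1 − 0.297205) = 0.527096.
Expected differing sites = pL ≈ 0.527096 × 2089 = 1101.103544 ≈ 1101.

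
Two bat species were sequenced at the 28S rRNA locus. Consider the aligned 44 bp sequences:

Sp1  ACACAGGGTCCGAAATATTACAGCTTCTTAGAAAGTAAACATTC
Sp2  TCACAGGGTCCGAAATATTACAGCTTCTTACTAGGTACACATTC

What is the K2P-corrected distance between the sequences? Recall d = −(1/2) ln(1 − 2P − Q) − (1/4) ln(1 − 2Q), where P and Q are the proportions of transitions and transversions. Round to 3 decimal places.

0.123

Of 44 sites, 1 differences are transitions and 4 are transversions, so P = 1/44 ≈ 0.022727 and Q = 4/44 ≈ 0.090909.
Under the Kimura two-parameter model, d = −½ ln(1 − 2P − Q) − ¼ ln(1 − 2Q).
1 − 2P − Q = 0.863637, giving −½ ln(0.863637) = 0.073301.
1 − 2Q = 0.818182, giving −¼ ln(0.818182) = 0.050168.
d = 0.073301 + 0.050168 = 0.123469.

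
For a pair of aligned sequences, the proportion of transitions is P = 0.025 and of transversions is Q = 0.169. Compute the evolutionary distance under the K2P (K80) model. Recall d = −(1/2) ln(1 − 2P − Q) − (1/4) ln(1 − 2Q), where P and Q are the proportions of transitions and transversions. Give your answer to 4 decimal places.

Under the Kimura two-parameter model, d = −½ ln(1 − 2P − Q) − ¼ ln(1 − 2Q).
1 − 2P − Q = 0.781, giving −½ ln(0.781) = 0.123590.
1 − 2Q = 0.662, giving −¼ ln(0.662) = 0.103122.
d = 0.123590 + 0.103122 = 0.226712.

0.2267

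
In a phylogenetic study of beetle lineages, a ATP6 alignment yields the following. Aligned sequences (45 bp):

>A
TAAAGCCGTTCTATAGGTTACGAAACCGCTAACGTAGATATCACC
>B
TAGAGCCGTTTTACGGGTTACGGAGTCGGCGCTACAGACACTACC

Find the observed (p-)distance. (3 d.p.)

0.378

The sequences differ at 17 of 45 positions.
p = 17/45 = 0.377777… ≈ 0.378 (to 3 d.p.).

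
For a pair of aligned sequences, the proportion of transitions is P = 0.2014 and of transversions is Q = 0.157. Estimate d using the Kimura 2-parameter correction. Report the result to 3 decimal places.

0.504

Under the Kimura two-parameter model, d = −½ ln(1 − 2P − Q) − ¼ ln(1 − 2Q).
1 − 2P − Q = 0.4402, giving −½ ln(0.4402) = 0.410263.
1 − 2Q = 0.686, giving −¼ ln(0.686) = 0.094219.
d = 0.410263 + 0.094219 = 0.504482.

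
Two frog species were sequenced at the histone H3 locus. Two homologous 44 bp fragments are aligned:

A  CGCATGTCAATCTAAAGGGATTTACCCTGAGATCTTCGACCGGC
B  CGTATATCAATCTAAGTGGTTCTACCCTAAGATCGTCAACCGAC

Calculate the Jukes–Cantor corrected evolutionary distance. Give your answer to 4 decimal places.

The sequences differ at 10 of 44 sites (3, 6, 16, 17, 20, 22, 29, 35, 38, 43), so p = 10/44 ≈ 0.227273.
d = −(3/4) ln(1 − 4p/3) = −0.75 ln(1 − 0.303031) = −0.75 ln(0.696969)
  = −0.75 × (-0.361014) = 0.270761 substitutions/site.

0.2708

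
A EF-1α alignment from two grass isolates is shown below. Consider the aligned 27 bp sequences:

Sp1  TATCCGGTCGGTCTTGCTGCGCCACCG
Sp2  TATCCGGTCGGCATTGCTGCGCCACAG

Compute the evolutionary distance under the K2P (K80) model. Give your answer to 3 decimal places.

Of 27 sites, 1 differences are transitions and 2 are transversions, so P = 1/27 ≈ 0.037037 and Q = 2/27 ≈ 0.074074.
Under the Kimura two-parameter model, d = −½ ln(1 − 2P − Q) − ¼ ln(1 − 2Q).
1 − 2P − Q = 0.851852, giving −½ ln(0.851852) = 0.080171.
1 − 2Q = 0.851852, giving −¼ ln(0.851852) = 0.040086.
d = 0.080171 + 0.040086 = 0.120257.

0.120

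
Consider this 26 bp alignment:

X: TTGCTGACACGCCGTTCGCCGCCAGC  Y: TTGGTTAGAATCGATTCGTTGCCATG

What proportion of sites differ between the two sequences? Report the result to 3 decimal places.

0.423

The sequences differ at 11 of 26 positions.
p = 11/26 = 0.423076… ≈ 0.423 (to 3 d.p.).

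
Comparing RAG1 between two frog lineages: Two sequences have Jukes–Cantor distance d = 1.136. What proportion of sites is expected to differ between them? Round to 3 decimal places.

p = (3/4)(1 − e^(−4d/3)) = 0.75 × (1 − e^(-1.514667)) = 0.75 × (1 − 0.219881) = 0.585089.

0.585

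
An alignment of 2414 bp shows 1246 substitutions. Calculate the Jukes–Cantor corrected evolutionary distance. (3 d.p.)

p = 1246/2414 ≈ 0.516156.
d = −(3/4) ln(1 − 4p/3) = −0.75 ln(1 − 0.688208) = −0.75 ln(0.311792)
  = −0.75 × (-1.165419) = 0.874064 substitutions/site.

0.874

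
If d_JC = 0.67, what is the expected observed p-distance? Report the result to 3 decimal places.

p = (3/4)(1 − e^(−4d/3)) = 0.75 × (1 − e^(-0.893333)) = 0.75 × (1 − 0.409289) = 0.443033.

0.443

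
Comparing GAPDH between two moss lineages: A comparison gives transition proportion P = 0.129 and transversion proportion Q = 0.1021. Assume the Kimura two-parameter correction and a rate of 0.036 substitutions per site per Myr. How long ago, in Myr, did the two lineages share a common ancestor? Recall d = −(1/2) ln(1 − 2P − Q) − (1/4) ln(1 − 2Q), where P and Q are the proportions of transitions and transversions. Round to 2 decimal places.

Under the Kimura two-parameter model, d = −½ ln(1 − 2P − Q) − ¼ ln(1 − 2Q).
1 − 2P − Q = 0.6399, giving −½ ln(0.6399) = 0.223222.
1 − 2Q = 0.7958, giving −¼ ln(0.7958) = 0.057102.
d = 0.223222 + 0.057102 = 0.280324.
Under a molecular clock d = 2μt, so t = d/(2μ) = 0.280324 / (2 × 0.036) = 3.89 Myr.

3.89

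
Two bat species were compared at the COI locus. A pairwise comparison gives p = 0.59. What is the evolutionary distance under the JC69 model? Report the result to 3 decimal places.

d = −(3/4) ln(1 − 4p/3) = −0.75 ln(1 − 0.786667) = −0.75 ln(0.213333)
  = −0.75 × (-1.544901) = 1.158676 substitutions/site.

1.159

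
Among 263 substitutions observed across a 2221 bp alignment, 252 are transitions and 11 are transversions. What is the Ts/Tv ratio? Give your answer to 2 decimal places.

22.91

R = 252/11 = 22.909090… ≈ 22.91 (to 2 d.p.).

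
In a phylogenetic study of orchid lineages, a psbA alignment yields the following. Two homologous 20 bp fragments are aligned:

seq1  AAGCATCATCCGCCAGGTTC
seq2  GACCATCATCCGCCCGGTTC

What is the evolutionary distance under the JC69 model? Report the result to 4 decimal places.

0.1674

The sequences differ at 3 of 20 sites (1, 3, 15), so p = 3/20 = 0.15.
d = −(3/4) ln(1 − 4p/3) = −0.75 ln(1 − 0.2) = −0.75 ln(0.8)
  = −0.75 × (-0.223144) = 0.167358 substitutions/site.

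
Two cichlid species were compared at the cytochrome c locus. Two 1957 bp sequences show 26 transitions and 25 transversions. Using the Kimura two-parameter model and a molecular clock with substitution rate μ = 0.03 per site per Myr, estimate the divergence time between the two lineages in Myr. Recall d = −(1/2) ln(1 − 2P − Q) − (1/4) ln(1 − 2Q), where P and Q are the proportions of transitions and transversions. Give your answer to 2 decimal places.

0.44

P = 26/1957 ≈ 0.013286 and Q = 25/1957 ≈ 0.012775.
Under the Kimura two-parameter model, d = −½ ln(1 − 2P − Q) − ¼ ln(1 − 2Q).
1 − 2P − Q = 0.960653, giving −½ ln(0.960653) = 0.020071.
1 − 2Q = 0.97445, giving −¼ ln(0.97445) = 0.006471.
d = 0.020071 + 0.006471 = 0.026542.
Under a molecular clock d = 2μt, so t = d/(2μ) = 0.026542 / (2 × 0.03) = 0.44 Myr.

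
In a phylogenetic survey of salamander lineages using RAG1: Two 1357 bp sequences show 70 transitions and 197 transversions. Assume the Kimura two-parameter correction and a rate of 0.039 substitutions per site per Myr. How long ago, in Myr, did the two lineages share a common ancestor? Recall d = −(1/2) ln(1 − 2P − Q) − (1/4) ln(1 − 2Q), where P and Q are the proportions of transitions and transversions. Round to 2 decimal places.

P = 70/1357 ≈ 0.051584 and Q = 197/1357 ≈ 0.145173.
Under the Kimura two-parameter model, d = −½ ln(1 − 2P − Q) − ¼ ln(1 − 2Q).
1 − 2P − Q = 0.751659, giving −½ ln(0.751659) = 0.142736.
1 − 2Q = 0.709654, giving −¼ ln(0.709654) = 0.085744.
d = 0.142736 + 0.085744 = 0.228480.
Under a molecular clock d = 2μt, so t = d/(2μ) = 0.228480 / (2 × 0.039) = 2.93 Myr.

2.93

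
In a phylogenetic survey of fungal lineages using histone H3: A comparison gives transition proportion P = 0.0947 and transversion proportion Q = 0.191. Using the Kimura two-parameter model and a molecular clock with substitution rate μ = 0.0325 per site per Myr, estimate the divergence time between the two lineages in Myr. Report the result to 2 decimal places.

5.53

Under the Kimura two-parameter model, d = −½ ln(1 − 2P − Q) − ¼ ln(1 − 2Q).
1 − 2P − Q = 0.6196, giving −½ ln(0.6196) = 0.239341.
1 − 2Q = 0.618, giving −¼ ln(0.618) = 0.120317.
d = 0.239341 + 0.120317 = 0.359658.
Under a molecular clock d = 2μt, so t = d/(2μ) = 0.359658 / (2 × 0.0325) = 5.53 Myr.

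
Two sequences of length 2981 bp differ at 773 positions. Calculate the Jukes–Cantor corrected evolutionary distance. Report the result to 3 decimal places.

0.318

p = 773/2981 ≈ 0.259309.
d = −(3/4) ln(1 − 4p/3) = −0.75 ln(1 − 0.345745) = −0.75 ln(0.654255)
  = −0.75 × (-0.424258) = 0.318194 substitutions/site.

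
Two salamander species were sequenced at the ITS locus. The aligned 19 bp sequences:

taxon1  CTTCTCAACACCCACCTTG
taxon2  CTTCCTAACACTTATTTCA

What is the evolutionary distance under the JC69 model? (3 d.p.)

0.618

The sequences differ at 8 of 19 sites (5, 6, 12, 13, 15, 16, 18, 19), so p = 8/19 ≈ 0.421053.
d = −(3/4) ln(1 − 4p/3) = −0.75 ln(1 − 0.561404) = −0.75 ln(0.438596)
  = −0.75 × (-0.824177) = 0.618133 substitutions/site.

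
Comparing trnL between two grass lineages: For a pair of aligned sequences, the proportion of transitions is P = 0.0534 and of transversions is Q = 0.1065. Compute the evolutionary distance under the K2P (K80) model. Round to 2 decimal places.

0.18

Under the Kimura two-parameter model, d = −½ ln(1 − 2P − Q) − ¼ ln(1 − 2Q).
1 − 2P − Q = 0.7867, giving −½ ln(0.7867) = 0.119954.
1 − 2Q = 0.787, giving −¼ ln(0.787) = 0.059882.
d = 0.119954 + 0.059882 = 0.179836.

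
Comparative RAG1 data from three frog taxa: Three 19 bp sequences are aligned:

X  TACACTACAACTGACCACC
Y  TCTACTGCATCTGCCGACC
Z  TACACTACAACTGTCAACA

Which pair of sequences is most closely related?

X–Y: 6/19 differ, p = 0.316, d = 0.410.
X–Z: 3/19 differ, p = 0.158, d = 0.177.
Y–Z: 7/19 differ, p = 0.368, d = 0.507.
The smallest distance is between X and Z.

X and Z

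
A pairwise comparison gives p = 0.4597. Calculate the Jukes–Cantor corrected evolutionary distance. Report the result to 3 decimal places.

0.712

d = −(3/4) ln(1 − 4p/3) = −0.75 ln(1 − 0.612933) = −0.75 ln(0.387067)
  = −0.75 × (-0.949157) = 0.711868 substitutions/site.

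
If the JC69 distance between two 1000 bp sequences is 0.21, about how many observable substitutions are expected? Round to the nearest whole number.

Invert JC69: p = (3/4)(1 − e^(−4d/3)) = 0.75 × (1 − e^(-0.28)) = 0.75 × (1 − 0.755784) = 0.183162.
Expected differing sites = pL ≈ 0.183162 × 1000 = 183.162 ≈ 183.

183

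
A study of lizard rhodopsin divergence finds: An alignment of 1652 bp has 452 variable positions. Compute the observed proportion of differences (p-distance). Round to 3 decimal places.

p = 452/1652 = 0.273607… ≈ 0.274 (to 3 d.p.).

0.274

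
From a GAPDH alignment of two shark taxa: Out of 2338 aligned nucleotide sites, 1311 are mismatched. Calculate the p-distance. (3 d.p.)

0.561

p = 1311/2338 = 0.560735… ≈ 0.561 (to 3 d.p.).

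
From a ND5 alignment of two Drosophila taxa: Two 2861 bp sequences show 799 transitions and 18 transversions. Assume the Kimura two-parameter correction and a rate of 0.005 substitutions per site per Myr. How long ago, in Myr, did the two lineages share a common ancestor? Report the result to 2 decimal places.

P = 799/2861 ≈ 0.279273 and Q = 18/2861 ≈ 0.006292.
Under the Kimura two-parameter model, d = −½ ln(1 − 2P − Q) − ¼ ln(1 − 2Q).
1 − 2P − Q = 0.435162, giving −½ ln(0.435162) = 0.416018.
1 − 2Q = 0.987416, giving −¼ ln(0.987416) = 0.003166.
d = 0.416018 + 0.003166 = 0.419184.
Under a molecular clock d = 2μt, so t = d/(2μ) = 0.419184 / (2 × 0.005) = 41.92 Myr.

41.92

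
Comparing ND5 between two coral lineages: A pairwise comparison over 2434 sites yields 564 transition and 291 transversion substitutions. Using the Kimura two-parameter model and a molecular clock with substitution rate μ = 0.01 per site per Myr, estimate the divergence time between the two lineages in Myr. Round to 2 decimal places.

P = 564/2434 ≈ 0.231717 and Q = 291/2434 ≈ 0.119556.
Under the Kimura two-parameter model, d = −½ ln(1 − 2P − Q) − ¼ ln(1 − 2Q).
1 − 2P − Q = 0.41701, giving −½ ln(0.41701) = 0.437323.
1 − 2Q = 0.760888, giving −¼ ln(0.760888) = 0.068317.
d = 0.437323 + 0.068317 = 0.505640.
Under a molecular clock d = 2μt, so t = d/(2μ) = 0.505640 / (2 × 0.01) = 25.28 Myr.

25.28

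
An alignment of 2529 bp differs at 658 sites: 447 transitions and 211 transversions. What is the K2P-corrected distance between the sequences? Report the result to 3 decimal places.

0.333

P = 447/2529 ≈ 0.17675 and Q = 211/2529 ≈ 0.083432.
Under the Kimura two-parameter model, d = −½ ln(1 − 2P − Q) − ¼ ln(1 − 2Q).
1 − 2P − Q = 0.563068, giving −½ ln(0.563068) = 0.287177.
1 − 2Q = 0.833136, giving −¼ ln(0.833136) = 0.045640.
d = 0.287177 + 0.045640 = 0.332817.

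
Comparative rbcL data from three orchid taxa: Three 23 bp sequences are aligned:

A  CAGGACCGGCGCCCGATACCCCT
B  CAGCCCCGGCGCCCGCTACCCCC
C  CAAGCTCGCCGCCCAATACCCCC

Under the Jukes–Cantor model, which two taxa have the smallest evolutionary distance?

A and B

A–B: 4/23 differ, p = 0.174, d = 0.198.
A–C: 6/23 differ, p = 0.261, d = 0.321.
B–C: 6/23 differ, p = 0.261, d = 0.321.
The smallest distance is between A and B.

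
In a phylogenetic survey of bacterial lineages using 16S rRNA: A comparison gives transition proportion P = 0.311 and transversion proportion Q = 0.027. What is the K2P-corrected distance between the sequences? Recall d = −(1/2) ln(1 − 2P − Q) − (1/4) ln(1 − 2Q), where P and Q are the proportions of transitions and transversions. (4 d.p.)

0.5374

Under the Kimura two-parameter model, d = −½ ln(1 − 2P − Q) − ¼ ln(1 − 2Q).
1 − 2P − Q = 0.351, giving −½ ln(0.351) = 0.523485.
1 − 2Q = 0.946, giving −¼ ln(0.946) = 0.013878.
d = 0.523485 + 0.013878 = 0.537363.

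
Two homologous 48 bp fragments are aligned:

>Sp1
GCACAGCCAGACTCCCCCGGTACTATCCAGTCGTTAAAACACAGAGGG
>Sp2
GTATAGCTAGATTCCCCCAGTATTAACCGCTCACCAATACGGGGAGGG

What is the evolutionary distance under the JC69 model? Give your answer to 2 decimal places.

0.44

The sequences differ at 16 of 48 sites, so p = 16/48 ≈ 0.333333.
d = −(3/4) ln(1 − 4p/3) = −0.75 ln(1 − 0.444444) = −0.75 ln(0.555556)
  = −0.75 × (-0.587786) = 0.440840 substitutions/site.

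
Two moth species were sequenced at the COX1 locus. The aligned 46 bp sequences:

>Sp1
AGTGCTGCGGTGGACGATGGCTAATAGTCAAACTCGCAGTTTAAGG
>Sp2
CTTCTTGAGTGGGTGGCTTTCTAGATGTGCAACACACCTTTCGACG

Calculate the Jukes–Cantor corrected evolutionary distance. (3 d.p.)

0.892

The sequences differ at 24 of 46 sites, so p = 24/46 ≈ 0.521739.
d = −(3/4) ln(1 − 4p/3) = −0.75 ln(1 − 0.695652) = −0.75 ln(0.304348)
  = −0.75 × (-1.189583) = 0.892187 substitutions/site.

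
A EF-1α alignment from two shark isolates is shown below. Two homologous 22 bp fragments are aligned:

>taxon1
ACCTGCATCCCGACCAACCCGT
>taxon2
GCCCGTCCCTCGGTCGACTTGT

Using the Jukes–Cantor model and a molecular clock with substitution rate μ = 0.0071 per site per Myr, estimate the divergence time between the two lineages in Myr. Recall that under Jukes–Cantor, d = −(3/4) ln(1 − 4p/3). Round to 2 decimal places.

The sequences differ at 11 of 22 sites, so p = 11/22 = 0.5.
d = −(3/4) ln(1 − 4p/3) = −0.75 ln(1 − 0.666667) = −0.75 ln(0.333333)
  = −0.75 × (-1.098613) = 0.823960 substitutions/site.
Under a molecular clock d = 2μt, so t = d/(2μ) = 0.823960 / (2 × 0.0071) = 58.03 Myr.

58.03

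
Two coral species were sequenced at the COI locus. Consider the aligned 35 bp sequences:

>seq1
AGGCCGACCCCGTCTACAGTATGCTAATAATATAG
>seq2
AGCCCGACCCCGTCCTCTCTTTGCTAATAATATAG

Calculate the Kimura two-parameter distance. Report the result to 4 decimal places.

0.1957

Of 35 sites, 1 differences are transitions and 5 are transversions, so P = 1/35 ≈ 0.028571 and Q = 5/35 ≈ 0.142857.
Under the Kimura two-parameter model, d = −½ ln(1 − 2P − Q) − ¼ ln(1 − 2Q).
1 − 2P − Q = 0.800001, giving −½ ln(0.800001) = 0.111571.
1 − 2Q = 0.714286, giving −¼ ln(0.714286) = 0.084118.
d = 0.111571 + 0.084118 = 0.195689.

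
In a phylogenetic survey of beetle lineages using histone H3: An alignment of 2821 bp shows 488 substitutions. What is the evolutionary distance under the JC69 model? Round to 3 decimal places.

0.197

p = 488/2821 ≈ 0.172988.
d = −(3/4) ln(1 − 4p/3) = −0.75 ln(1 − 0.230651) = −0.75 ln(0.769349)
  = −0.75 × (-0.262211) = 0.196658 substitutions/site.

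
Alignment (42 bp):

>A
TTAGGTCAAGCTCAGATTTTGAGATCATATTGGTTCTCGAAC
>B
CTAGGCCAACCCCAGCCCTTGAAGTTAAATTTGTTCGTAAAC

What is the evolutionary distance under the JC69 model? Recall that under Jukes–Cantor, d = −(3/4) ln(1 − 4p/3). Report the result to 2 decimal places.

The sequences differ at 15 of 42 sites, so p = 15/42 ≈ 0.357143.
d = −(3/4) ln(1 − 4p/3) = −0.75 ln(1 − 0.476191) = −0.75 ln(0.523809)
  = −0.75 × (-0.646628) = 0.484971 substitutions/site.

0.48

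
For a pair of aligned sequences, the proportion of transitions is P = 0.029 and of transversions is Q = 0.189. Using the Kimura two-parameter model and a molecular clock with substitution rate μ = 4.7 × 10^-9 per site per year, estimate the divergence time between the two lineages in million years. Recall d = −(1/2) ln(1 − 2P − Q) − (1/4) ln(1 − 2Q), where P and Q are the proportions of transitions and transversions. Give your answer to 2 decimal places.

27.72

Under the Kimura two-parameter model, d = −½ ln(1 − 2P − Q) − ¼ ln(1 − 2Q).
1 − 2P − Q = 0.753, giving −½ ln(0.753) = 0.141845.
1 − 2Q = 0.622, giving −¼ ln(0.622) = 0.118704.
d = 0.141845 + 0.118704 = 0.260549.
Under a molecular clock d = 2μt, so t = d/(2μ) = 0.260549 / (2 × 4.7 × 10^-9) = 27.72 million years.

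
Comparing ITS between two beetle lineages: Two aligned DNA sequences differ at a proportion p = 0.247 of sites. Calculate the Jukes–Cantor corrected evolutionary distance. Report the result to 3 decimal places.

0.300

d = −(3/4) ln(1 − 4p/3) = −0.75 ln(1 − 0.329333) = −0.75 ln(0.670667)
  = −0.75 × (-0.399483) = 0.299612 substitutions/site.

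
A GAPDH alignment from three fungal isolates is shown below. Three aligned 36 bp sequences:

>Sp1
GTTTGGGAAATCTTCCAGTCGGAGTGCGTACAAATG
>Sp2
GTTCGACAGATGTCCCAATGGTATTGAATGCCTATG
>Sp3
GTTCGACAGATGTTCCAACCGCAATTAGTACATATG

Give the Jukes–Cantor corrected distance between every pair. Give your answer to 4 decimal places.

Sp1–Sp2: 15/36 sites differ → p ≈ 0.416667, d = −0.75 ln(1 − 0.555556) = 0.608198 ≈ 0.6082.
Sp1–Sp3: 12/36 sites differ → p ≈ 0.333333, d = −0.75 ln(1 − 0.444444) = 0.440839 ≈ 0.4408.
Sp2–Sp3: 9/36 sites differ → p = 0.25, d = −0.75 ln(1 − 0.333333) = 0.304098 ≈ 0.3041.

d(Sp1,Sp2) = 0.6082, d(Sp1,Sp3) = 0.4408, d(Sp2,Sp3) = 0.3041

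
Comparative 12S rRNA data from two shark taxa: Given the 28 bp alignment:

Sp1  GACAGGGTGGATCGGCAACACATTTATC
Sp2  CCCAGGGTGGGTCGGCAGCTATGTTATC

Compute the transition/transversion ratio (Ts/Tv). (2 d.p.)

0.33

Transitions are A↔G and C↔T; transversions are all other mismatches.
Transitions: 2. Transversions: 6.
R = 2/6 = 0.333333… ≈ 0.33 (to 2 d.p.).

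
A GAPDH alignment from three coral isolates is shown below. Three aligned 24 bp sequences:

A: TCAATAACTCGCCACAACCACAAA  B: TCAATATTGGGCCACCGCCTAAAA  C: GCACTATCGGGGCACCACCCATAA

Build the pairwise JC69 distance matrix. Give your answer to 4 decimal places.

d(A,B) = 0.4408, d(A,C) = 0.6082, d(B,C) = 0.3694

A–B: 8/24 sites differ → p ≈ 0.333333, d = −0.75 ln(1 − 0.444444) = 0.440839 ≈ 0.4408.
A–C: 10/24 sites differ → p ≈ 0.416667, d = −0.75 ln(1 − 0.555556) = 0.608198 ≈ 0.6082.
B–C: 7/24 sites differ → p ≈ 0.291667, d = −0.75 ln(1 − 0.388889) = 0.369358 ≈ 0.3694.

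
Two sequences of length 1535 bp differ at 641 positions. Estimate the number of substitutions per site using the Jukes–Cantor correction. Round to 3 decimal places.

0.610

p = 641/1535 ≈ 0.41759.
d = −(3/4) ln(1 − 4p/3) = −0.75 ln(1 − 0.556787) = −0.75 ln(0.443213)
  = −0.75 × (-0.813705) = 0.610279 substitutions/site.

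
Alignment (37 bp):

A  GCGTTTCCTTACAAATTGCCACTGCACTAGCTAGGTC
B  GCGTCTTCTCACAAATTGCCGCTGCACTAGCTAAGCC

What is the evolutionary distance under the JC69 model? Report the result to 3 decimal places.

0.183

The sequences differ at 6 of 37 sites (5, 7, 10, 21, 34, 36), so p = 6/37 ≈ 0.162162.
d = −(3/4) ln(1 − 4p/3) = −0.75 ln(1 − 0.216216) = −0.75 ln(0.783784)
  = −0.75 × (-0.243622) = 0.182717 substitutions/site.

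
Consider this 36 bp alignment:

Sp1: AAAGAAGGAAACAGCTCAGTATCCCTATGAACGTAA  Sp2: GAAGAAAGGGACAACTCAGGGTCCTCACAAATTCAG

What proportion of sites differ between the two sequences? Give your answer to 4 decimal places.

The sequences differ at 15 of 36 positions.
p = 15/36 = 0.416666… ≈ 0.4167 (to 4 d.p.).

0.4167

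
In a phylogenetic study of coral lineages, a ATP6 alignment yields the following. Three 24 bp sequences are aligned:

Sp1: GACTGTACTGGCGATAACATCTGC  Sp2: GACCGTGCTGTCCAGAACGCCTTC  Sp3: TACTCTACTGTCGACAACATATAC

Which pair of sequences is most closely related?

Sp1 and Sp3

Sp1–Sp2: 8/24 differ, p = 0.333, d = 0.441.
Sp1–Sp3: 6/24 differ, p = 0.250, d = 0.304.
Sp2–Sp3: 10/24 differ, p = 0.417, d = 0.608.
The smallest distance is between Sp1 and Sp3.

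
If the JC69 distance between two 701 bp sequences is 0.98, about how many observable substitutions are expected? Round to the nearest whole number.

383

Invert JC69: p = (3/4)(1 − e^(−4d/3)) = 0.75 × (1 − e^(-1.306667)) = 0.75 × (1 − 0.270721) = 0.546959.
Expected differing sites = pL ≈ 0.546959 × 701 = 383.418259 ≈ 383.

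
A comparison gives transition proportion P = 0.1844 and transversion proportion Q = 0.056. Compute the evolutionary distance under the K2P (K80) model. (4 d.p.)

0.3062

Under the Kimura two-parameter model, d = −½ ln(1 − 2P − Q) − ¼ ln(1 − 2Q).
1 − 2P − Q = 0.5752, giving −½ ln(0.5752) = 0.276519.
1 − 2Q = 0.888, giving −¼ ln(0.888) = 0.029696.
d = 0.276519 + 0.029696 = 0.306215.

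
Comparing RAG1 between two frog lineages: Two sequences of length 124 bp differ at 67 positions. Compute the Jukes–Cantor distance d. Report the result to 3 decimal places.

p = 67/124 ≈ 0.540323.
d = −(3/4) ln(1 − 4p/3) = −0.75 ln(1 − 0.720431) = −0.75 ln(0.279569)
  = −0.75 × (-1.274506) = 0.955880 substitutions/site.

0.956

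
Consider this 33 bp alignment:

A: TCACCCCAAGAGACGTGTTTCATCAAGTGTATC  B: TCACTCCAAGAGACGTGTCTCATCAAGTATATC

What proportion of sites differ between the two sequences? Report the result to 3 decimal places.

0.091

The sequences differ at 3 of 33 positions (sites 5, 19, 29).
p = 3/33 = 0.090909… ≈ 0.091 (to 3 d.p.).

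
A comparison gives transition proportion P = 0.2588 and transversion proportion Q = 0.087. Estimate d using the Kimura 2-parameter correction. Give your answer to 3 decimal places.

Under the Kimura two-parameter model, d = −½ ln(1 − 2P − Q) − ¼ ln(1 − 2Q).
1 − 2P − Q = 0.3954, giving −½ ln(0.3954) = 0.463929.
1 − 2Q = 0.826, giving −¼ ln(0.826) = 0.047790.
d = 0.463929 + 0.047790 = 0.511719.

0.512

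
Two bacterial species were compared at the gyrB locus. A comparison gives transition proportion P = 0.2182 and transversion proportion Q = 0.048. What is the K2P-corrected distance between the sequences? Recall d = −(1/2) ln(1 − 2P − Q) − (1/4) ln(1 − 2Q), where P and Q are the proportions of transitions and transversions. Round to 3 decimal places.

Under the Kimura two-parameter model, d = −½ ln(1 − 2P − Q) − ¼ ln(1 − 2Q).
1 − 2P − Q = 0.5156, giving −½ ln(0.5156) = 0.331212.
1 − 2Q = 0.904, giving −¼ ln(0.904) = 0.025231.
d = 0.331212 + 0.025231 = 0.356443.

0.356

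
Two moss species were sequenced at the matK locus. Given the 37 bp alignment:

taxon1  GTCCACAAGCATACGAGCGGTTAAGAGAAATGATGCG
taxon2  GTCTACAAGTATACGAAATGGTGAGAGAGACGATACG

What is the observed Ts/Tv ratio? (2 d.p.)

Transitions are A↔G and C↔T; transversions are all other mismatches.
Transitions: 7. Transversions: 3.
R = 7/3 = 2.333333… ≈ 2.33 (to 2 d.p.).

2.33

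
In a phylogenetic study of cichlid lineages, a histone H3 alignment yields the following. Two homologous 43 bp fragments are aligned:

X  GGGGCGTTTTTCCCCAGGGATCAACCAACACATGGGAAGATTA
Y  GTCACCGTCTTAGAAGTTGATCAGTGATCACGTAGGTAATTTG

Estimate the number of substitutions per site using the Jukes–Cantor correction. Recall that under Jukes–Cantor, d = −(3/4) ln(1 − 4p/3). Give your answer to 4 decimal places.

The sequences differ at 23 of 43 sites, so p = 23/43 ≈ 0.534884.
d = −(3/4) ln(1 − 4p/3) = −0.75 ln(1 − 0.713179) = −0.75 ln(0.286821)
  = −0.75 × (-1.248897) = 0.936673 substitutions/site.

0.9367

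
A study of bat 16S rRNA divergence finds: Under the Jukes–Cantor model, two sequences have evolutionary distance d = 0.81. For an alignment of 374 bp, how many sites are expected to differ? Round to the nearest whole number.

185

Invert JC69: p = (3/4)(1 − e^(−4d/3)) = 0.75 × (1 − e^(-1.08)) = 0.75 × (1 − 0.339596) = 0.495303.
Expected differing sites = pL ≈ 0.495303 × 374 = 185.243322 ≈ 185.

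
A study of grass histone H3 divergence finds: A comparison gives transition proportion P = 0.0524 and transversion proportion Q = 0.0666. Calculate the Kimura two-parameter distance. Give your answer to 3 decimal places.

Under the Kimura two-parameter model, d = −½ ln(1 − 2P − Q) − ¼ ln(1 − 2Q).
1 − 2P − Q = 0.8286, giving −½ ln(0.8286) = 0.094009.
1 − 2Q = 0.8668, giving −¼ ln(0.8668) = 0.035737.
d = 0.094009 + 0.035737 = 0.129746.

0.130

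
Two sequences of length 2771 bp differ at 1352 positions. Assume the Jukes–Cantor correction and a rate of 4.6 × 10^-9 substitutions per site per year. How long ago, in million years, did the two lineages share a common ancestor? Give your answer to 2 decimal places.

p = 1352/2771 ≈ 0.487911.
d = −(3/4) ln(1 − 4p/3) = −0.75 ln(1 − 0.650548) = −0.75 ln(0.349452)
  = −0.75 × (-1.051389) = 0.788542 substitutions/site.
Under a molecular clock d = 2μt, so t = d/(2μ) = 0.788542 / (2 × 4.6 × 10^-9) = 85.71 million years.

85.71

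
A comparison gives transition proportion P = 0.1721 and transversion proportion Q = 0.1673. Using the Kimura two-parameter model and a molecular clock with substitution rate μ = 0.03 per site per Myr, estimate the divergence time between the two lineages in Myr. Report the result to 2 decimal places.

7.67

Under the Kimura two-parameter model, d = −½ ln(1 − 2P − Q) − ¼ ln(1 − 2Q).
1 − 2P − Q = 0.4885, giving −½ ln(0.4885) = 0.358208.
1 − 2Q = 0.6654, giving −¼ ln(0.6654) = 0.101842.
d = 0.358208 + 0.101842 = 0.460050.
Under a molecular clock d = 2μt, so t = d/(2μ) = 0.460050 / (2 × 0.03) = 7.67 Myr.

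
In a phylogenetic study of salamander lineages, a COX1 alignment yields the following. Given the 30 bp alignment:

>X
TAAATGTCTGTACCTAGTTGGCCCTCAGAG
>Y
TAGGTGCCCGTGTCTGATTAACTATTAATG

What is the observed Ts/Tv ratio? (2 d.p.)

6.50

Transitions are A↔G and C↔T; transversions are all other mismatches.
Transitions: 13. Transversions: 2.
R = 13/2 = 6.50.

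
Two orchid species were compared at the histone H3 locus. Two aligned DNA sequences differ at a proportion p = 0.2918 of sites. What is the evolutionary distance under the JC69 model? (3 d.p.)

d = −(3/4) ln(1 − 4p/3) = −0.75 ln(1 − 0.389067) = −0.75 ln(0.610933)
  = −0.75 × (-0.492768) = 0.369576 substitutions/site.

0.370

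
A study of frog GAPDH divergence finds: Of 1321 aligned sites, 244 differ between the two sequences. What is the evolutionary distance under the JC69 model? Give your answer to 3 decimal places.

p = 244/1321 ≈ 0.184709.
d = −(3/4) ln(1 − 4p/3) = −0.75 ln(1 − 0.246279) = −0.75 ln(0.753721)
  = −0.75 × (-0.282733) = 0.212050 substitutions/site.

0.212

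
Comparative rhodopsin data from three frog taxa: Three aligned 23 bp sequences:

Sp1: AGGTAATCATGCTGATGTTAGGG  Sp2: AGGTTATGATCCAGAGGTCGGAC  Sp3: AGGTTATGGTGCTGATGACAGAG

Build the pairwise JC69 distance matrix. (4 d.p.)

Sp1–Sp2: 9/23 sites differ → p ≈ 0.391304, d = −0.75 ln(1 − 0.521739) = 0.553199 ≈ 0.5532.
Sp1–Sp3: 6/23 sites differ → p ≈ 0.26087, d = −0.75 ln(1 − 0.347827) = 0.320584 ≈ 0.3206.
Sp2–Sp3: 7/23 sites differ → p ≈ 0.304348, d = −0.75 ln(1 − 0.405797) = 0.390401 ≈ 0.3904.

d(Sp1,Sp2) = 0.5532, d(Sp1,Sp3) = 0.3206, d(Sp2,Sp3) = 0.3904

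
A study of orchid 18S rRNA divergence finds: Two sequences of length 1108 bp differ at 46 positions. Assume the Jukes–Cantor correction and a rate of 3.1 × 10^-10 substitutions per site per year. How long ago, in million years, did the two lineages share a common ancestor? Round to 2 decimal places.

68.89

p = 46/1108 ≈ 0.041516.
d = −(3/4) ln(1 − 4p/3) = −0.75 ln(1 − 0.055355) = −0.75 ln(0.944645)
  = −0.75 × (-0.056946) = 0.042710 substitutions/site.
Under a molecular clock d = 2μt, so t = d/(2μ) = 0.042710 / (2 × 3.1 × 10^-10) = 68.89 million years.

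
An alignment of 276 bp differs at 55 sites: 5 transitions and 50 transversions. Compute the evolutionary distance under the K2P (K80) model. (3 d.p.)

0.235

P = 5/276 ≈ 0.018116 and Q = 50/276 ≈ 0.181159.
Under the Kimura two-parameter model, d = −½ ln(1 − 2P − Q) − ¼ ln(1 − 2Q).
1 − 2P − Q = 0.782609, giving −½ ln(0.782609) = 0.122561.
1 − 2Q = 0.637682, giving −¼ ln(0.637682) = 0.112479.
d = 0.122561 + 0.112479 = 0.235040.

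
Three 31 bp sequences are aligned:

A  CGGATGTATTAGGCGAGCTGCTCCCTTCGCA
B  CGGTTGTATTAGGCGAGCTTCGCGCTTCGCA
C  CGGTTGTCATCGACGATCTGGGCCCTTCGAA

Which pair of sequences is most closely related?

A–B: 4/31 differ, p = 0.129, d = 0.142.
A–C: 9/31 differ, p = 0.290, d = 0.367.
B–C: 9/31 differ, p = 0.290, d = 0.367.
The smallest distance is between A and B.

A and B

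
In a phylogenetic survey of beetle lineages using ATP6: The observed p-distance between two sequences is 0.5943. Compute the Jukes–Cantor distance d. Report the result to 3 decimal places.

1.179

d = −(3/4) ln(1 − 4p/3) = −0.75 ln(1 − 0.7924) = −0.75 ln(0.2076)
  = −0.75 × (-1.572142) = 1.179107 substitutions/site.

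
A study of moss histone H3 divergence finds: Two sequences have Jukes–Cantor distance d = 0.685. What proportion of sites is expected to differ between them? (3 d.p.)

0.449

p = (3/4)(1 − e^(−4d/3)) = 0.75 × (1 − e^(-0.913333)) = 0.75 × (1 − 0.401185) = 0.449111.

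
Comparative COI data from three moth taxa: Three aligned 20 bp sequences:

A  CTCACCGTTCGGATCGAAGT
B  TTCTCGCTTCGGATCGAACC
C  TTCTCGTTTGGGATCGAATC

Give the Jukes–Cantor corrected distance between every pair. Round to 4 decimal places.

d(A,B) = 0.3831, d(A,C) = 0.4715, d(B,C) = 0.1674

A–B: 6/20 sites differ → p = 0.3, d = −0.75 ln(1 − 0.4) = 0.383119 ≈ 0.3831.
A–C: 7/20 sites differ → p = 0.35, d = −0.75 ln(1 − 0.466667) = 0.471457 ≈ 0.4715.
B–C: 3/20 sites differ → p = 0.15, d = −0.75 ln(1 − 0.2) = 0.167358 ≈ 0.1674.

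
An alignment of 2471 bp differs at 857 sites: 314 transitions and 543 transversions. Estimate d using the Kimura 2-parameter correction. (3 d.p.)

P = 314/2471 ≈ 0.127074 and Q = 543/2471 ≈ 0.219749.
Under the Kimura two-parameter model, d = −½ ln(1 − 2P − Q) − ¼ ln(1 − 2Q).
1 − 2P − Q = 0.526103, giving −½ ln(0.526103) = 0.321129.
1 − 2Q = 0.560502, giving −¼ ln(0.560502) = 0.144731.
d = 0.321129 + 0.144731 = 0.465860.

0.466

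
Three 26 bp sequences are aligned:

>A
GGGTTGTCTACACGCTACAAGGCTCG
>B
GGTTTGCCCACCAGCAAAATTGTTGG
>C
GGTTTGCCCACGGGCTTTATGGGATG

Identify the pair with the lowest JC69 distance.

A–B: 11/26 differ, p = 0.423, d = 0.623.
A–C: 11/26 differ, p = 0.423, d = 0.623.
B–C: 9/26 differ, p = 0.346, d = 0.464.
The smallest distance is between B and C.

B and C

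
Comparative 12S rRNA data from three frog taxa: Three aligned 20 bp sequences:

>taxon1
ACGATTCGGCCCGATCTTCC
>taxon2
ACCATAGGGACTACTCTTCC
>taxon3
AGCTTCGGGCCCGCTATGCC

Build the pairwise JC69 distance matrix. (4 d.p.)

taxon1–taxon2: 7/20 sites differ → p = 0.35, d = −0.75 ln(1 − 0.466667) = 0.471457 ≈ 0.4715.
taxon1–taxon3: 8/20 sites differ → p = 0.4, d = −0.75 ln(1 − 0.533333) = 0.571605 ≈ 0.5716.
taxon2–taxon3: 8/20 sites differ → p = 0.4, d = −0.75 ln(1 − 0.533333) = 0.571605 ≈ 0.5716.

d(taxon1,taxon2) = 0.4715, d(taxon1,taxon3) = 0.5716, d(taxon2,taxon3) = 0.5716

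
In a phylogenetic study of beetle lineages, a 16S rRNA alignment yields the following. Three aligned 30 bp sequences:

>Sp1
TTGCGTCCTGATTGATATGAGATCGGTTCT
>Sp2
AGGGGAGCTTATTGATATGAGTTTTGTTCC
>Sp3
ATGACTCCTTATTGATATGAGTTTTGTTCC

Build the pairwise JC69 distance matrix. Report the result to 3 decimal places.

Sp1–Sp2: 10/30 sites differ → p ≈ 0.333333, d = −0.75 ln(1 − 0.444444) = 0.440839 ≈ 0.441.
Sp1–Sp3: 8/30 sites differ → p ≈ 0.266667, d = −0.75 ln(1 − 0.355556) = 0.329526 ≈ 0.330.
Sp2–Sp3: 5/30 sites differ → p ≈ 0.166667, d = −0.75 ln(1 − 0.222223) = 0.188487 ≈ 0.188.

d(Sp1,Sp2) = 0.441, d(Sp1,Sp3) = 0.330, d(Sp2,Sp3) = 0.188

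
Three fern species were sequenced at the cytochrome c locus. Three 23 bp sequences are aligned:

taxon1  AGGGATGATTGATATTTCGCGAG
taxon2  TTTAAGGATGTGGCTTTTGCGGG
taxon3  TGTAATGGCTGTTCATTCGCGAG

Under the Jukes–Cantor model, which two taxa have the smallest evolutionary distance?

taxon1–taxon2: 12/23 differ, p = 0.522, d = 0.892.
taxon1–taxon3: 8/23 differ, p = 0.348, d = 0.467.
taxon2–taxon3: 11/23 differ, p = 0.478, d = 0.761.
The smallest distance is between taxon1 and taxon3.

taxon1 and taxon3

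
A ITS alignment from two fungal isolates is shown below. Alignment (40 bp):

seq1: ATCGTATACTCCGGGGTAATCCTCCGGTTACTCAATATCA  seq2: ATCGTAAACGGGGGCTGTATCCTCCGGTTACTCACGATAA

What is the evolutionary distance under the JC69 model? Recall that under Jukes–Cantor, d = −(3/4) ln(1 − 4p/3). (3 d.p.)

The sequences differ at 11 of 40 sites, so p = 11/40 = 0.275.
d = −(3/4) ln(1 − 4p/3) = −0.75 ln(1 − 0.366667) = −0.75 ln(0.633333)
  = −0.75 × (-0.456759) = 0.342569 substitutions/site.

0.343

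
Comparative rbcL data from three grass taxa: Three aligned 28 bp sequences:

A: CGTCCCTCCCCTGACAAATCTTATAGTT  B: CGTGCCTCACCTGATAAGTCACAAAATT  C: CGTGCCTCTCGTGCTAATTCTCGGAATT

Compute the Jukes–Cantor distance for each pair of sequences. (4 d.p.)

A–B: 8/28 sites differ → p ≈ 0.285714, d = −0.75 ln(1 − 0.380952) = 0.359679 ≈ 0.3597.
A–C: 10/28 sites differ → p ≈ 0.357143, d = −0.75 ln(1 − 0.476191) = 0.484971 ≈ 0.4850.
B–C: 7/28 sites differ → p = 0.25, d = −0.75 ln(1 − 0.333333) = 0.304098 ≈ 0.3041.

d(A,B) = 0.3597, d(A,C) = 0.4850, d(B,C) = 0.3041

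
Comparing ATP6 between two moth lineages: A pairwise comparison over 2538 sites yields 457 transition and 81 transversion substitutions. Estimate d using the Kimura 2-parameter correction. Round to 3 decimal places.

P = 457/2538 ≈ 0.180063 and Q = 81/2538 ≈ 0.031915.
Under the Kimura two-parameter model, d = −½ ln(1 − 2P − Q) − ¼ ln(1 − 2Q).
1 − 2P − Q = 0.607959, giving −½ ln(0.607959) = 0.248824.
1 − 2Q = 0.93617, giving −¼ ln(0.93617) = 0.016490.
d = 0.248824 + 0.016490 = 0.265314.

0.265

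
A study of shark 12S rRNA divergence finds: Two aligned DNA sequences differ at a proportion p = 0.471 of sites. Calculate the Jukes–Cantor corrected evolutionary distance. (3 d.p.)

0.742

d = −(3/4) ln(1 − 4p/3) = −0.75 ln(1 − 0.628) = −0.75 ln(0.372)
  = −0.75 × (-0.988861) = 0.741646 substitutions/site.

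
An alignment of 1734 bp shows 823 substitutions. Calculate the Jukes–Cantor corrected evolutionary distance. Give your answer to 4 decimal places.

0.7515

p = 823/1734 ≈ 0.474625.
d = −(3/4) ln(1 − 4p/3) = −0.75 ln(1 − 0.632833) = −0.75 ln(0.367167)
  = −0.75 × (-1.001938) = 0.751454 substitutions/site.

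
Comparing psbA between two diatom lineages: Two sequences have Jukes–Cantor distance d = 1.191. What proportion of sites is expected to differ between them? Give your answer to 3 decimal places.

0.597

p = (3/4)(1 − e^(−4d/3)) = 0.75 × (1 − e^(-1.588)) = 0.75 × (1 − 0.204334) = 0.596750.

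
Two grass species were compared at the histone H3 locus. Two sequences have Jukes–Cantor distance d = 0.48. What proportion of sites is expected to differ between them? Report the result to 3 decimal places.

p = (3/4)(1 − e^(−4d/3)) = 0.75 × (1 − e^(-0.64)) = 0.75 × (1 − 0.527292) = 0.354531.

0.355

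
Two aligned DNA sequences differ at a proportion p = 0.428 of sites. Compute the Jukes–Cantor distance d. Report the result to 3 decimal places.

d = −(3/4) ln(1 − 4p/3) = −0.75 ln(1 − 0.570667) = −0.75 ln(0.429333)
  = −0.75 × (-0.845522) = 0.634142 substitutions/site.

0.634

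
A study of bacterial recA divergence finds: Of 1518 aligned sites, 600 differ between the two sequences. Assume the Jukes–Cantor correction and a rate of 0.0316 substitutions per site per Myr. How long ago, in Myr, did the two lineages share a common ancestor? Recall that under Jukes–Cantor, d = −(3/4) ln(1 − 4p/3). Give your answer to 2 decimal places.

8.88

p = 600/1518 ≈ 0.395257.
d = −(3/4) ln(1 − 4p/3) = −0.75 ln(1 − 0.527009) = −0.75 ln(0.472991)
  = −0.75 × (-0.748679) = 0.561509 substitutions/site.
Under a molecular clock d = 2μt, so t = d/(2μ) = 0.561509 / (2 × 0.0316) = 8.88 Myr.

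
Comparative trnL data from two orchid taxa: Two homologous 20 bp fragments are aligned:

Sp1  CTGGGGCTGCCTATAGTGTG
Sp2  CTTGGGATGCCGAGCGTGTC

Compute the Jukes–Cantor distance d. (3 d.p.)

The sequences differ at 6 of 20 sites (3, 7, 12, 14, 15, 20), so p = 6/20 = 0.3.
d = −(3/4) ln(1 − 4p/3) = −0.75 ln(1 − 0.4) = −0.75 ln(0.6)
  = −0.75 × (-0.510826) = 0.383120 substitutions/site.

0.383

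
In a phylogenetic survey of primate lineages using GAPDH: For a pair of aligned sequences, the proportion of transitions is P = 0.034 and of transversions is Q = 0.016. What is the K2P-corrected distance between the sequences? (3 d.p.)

Under the Kimura two-parameter model, d = −½ ln(1 − 2P − Q) − ¼ ln(1 − 2Q).
1 − 2P − Q = 0.916, giving −½ ln(0.916) = 0.043869.
1 − 2Q = 0.968, giving −¼ ln(0.968) = 0.008131.
d = 0.043869 + 0.008131 = 0.052000.

0.052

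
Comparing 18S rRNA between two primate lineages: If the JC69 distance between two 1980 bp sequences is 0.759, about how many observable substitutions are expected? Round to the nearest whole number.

945

Invert JC69: p = (3/4)(1 − e^(−4d/3)) = 0.75 × (1 − e^(-1.012)) = 0.75 × (1 − 0.363491) = 0.477382.
Expected differing sites = pL ≈ 0.477382 × 1980 = 945.21636 ≈ 945.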